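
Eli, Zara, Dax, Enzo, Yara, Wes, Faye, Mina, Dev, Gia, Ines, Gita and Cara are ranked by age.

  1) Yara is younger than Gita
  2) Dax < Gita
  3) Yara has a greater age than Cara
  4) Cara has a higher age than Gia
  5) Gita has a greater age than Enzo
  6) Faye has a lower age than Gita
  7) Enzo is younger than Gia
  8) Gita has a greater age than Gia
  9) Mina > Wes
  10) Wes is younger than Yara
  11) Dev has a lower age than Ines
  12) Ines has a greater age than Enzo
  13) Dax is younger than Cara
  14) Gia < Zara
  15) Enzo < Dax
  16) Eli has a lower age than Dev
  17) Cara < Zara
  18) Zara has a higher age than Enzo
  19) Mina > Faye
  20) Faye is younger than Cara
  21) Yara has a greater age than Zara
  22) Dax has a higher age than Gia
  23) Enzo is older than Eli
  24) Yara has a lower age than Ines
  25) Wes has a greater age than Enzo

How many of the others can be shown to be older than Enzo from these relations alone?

9

Directly above Enzo: Gia, Dax, Wes, Zara, Gita, Ines.
One step further: Mina, Cara, Yara (9 so far).
Nothing else is reachable above Enzo; 9 in all.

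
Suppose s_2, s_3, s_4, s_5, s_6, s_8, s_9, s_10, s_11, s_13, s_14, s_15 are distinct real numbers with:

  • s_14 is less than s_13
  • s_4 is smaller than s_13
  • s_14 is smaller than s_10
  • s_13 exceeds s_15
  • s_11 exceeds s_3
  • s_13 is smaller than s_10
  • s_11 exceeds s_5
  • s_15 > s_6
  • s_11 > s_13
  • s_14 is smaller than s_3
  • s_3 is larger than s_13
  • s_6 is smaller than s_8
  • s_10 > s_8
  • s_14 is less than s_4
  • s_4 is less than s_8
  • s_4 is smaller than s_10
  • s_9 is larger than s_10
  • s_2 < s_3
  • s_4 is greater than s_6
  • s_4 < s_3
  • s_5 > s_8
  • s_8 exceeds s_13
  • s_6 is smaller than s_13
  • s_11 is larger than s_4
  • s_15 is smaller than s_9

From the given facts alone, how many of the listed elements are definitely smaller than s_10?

6

The elements the relations force below s_10 are s_6, s_14, s_4, s_15, s_13, s_8 — no chain reaches any other.
That is 6.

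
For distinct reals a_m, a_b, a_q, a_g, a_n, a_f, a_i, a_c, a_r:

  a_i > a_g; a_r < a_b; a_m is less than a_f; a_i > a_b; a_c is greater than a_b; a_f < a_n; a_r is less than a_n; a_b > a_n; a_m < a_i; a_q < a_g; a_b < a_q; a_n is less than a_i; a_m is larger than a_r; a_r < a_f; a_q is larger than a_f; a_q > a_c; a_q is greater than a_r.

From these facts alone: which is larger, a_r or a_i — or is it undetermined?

a_i

Link the given pairs in sequence: a_r < a_m; a_m < a_f; a_f < a_n; a_n < a_b; a_b < a_c; a_c < a_q; a_q < a_g; a_g < a_i.
Together: a_r < a_m < a_f < a_n < a_b < a_c < a_q < a_g < a_i.
So a_i is larger.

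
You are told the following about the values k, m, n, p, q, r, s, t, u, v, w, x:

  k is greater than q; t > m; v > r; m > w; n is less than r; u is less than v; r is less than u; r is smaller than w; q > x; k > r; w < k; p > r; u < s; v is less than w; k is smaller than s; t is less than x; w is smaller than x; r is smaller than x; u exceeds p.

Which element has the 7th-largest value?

w

Piecing the relations together gives one ordering: n < r < p < u < v < w < m < t < x < q < k < s.
Counting 7 from the largest end gives w.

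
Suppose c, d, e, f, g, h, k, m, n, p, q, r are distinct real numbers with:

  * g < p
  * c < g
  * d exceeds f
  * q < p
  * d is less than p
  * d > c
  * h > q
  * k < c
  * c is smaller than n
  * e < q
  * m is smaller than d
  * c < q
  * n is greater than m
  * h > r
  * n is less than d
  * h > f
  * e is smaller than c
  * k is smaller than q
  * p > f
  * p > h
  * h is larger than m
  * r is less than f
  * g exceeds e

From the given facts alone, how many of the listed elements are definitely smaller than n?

The elements the relations force below n are e, k, c, m — no chain reaches any other.
That is 4.

4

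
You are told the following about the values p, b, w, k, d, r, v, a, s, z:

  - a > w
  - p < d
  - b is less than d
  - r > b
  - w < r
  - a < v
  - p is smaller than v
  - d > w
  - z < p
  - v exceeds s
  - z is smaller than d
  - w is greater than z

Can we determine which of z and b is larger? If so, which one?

Following every chain through z: above z we get p, w, a, r, d, v.
b is not reached, and no chain runs the other way from b to z.
So the given relations leave the order of z and b undetermined.

undetermined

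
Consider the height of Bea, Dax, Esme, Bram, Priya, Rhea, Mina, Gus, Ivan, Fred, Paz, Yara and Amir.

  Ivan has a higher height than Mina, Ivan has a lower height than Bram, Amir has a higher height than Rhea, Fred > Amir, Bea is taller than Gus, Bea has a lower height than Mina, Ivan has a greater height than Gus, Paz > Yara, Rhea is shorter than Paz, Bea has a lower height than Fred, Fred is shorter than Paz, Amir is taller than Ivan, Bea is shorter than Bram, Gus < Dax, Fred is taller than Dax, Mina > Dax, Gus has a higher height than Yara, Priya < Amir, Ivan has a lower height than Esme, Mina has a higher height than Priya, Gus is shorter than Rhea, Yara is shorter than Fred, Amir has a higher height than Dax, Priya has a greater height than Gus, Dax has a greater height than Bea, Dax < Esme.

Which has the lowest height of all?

Yara

Gus is not least since Yara < Gus; Bea is not least since Gus < Bea; Dax is not least since Gus < Dax; Priya is not least since Gus < Priya; Mina is not least since Bea < Mina; Ivan is not least since Gus < Ivan; Rhea is not least since Gus < Rhea; Bram is not least since Bea < Bram; Esme is not least since Dax < Esme; Amir is not least since Dax < Amir; Fred is not least since Bea < Fred; Paz is not least since Rhea < Paz.
Only Yara has nothing below it, so Yara is the lowest height.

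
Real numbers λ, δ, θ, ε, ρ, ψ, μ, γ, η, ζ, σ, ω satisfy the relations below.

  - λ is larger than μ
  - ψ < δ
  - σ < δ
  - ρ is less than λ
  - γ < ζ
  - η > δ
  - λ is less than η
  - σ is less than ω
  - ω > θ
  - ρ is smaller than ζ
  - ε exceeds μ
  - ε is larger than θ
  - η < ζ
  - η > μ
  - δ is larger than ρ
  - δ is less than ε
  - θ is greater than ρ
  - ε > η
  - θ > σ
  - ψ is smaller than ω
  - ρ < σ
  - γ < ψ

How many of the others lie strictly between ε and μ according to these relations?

2

Chaining upward from μ reaches: λ, η, ζ.
Chaining downward from ε reaches: ρ, γ, σ, ψ, δ, λ, η, θ.
Strictly between μ and ε are those in both lists: λ, η — 2 elements.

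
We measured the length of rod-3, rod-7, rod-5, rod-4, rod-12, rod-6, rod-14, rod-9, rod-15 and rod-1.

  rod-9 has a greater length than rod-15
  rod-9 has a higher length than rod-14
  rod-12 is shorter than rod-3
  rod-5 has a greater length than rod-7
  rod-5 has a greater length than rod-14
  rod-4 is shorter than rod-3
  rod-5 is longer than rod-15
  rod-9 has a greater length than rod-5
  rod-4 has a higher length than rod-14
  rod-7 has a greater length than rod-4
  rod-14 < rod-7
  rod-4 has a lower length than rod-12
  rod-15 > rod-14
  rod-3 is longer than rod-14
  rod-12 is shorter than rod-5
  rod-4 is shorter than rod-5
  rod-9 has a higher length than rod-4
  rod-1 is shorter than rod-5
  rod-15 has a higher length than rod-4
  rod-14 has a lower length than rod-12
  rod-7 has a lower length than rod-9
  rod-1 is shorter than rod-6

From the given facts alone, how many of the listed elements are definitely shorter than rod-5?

6

From rod-5 the given relations immediately reach rod-1, rod-14, rod-4, rod-15, rod-12, rod-7.
Nothing else is reachable below rod-5; 6 in all.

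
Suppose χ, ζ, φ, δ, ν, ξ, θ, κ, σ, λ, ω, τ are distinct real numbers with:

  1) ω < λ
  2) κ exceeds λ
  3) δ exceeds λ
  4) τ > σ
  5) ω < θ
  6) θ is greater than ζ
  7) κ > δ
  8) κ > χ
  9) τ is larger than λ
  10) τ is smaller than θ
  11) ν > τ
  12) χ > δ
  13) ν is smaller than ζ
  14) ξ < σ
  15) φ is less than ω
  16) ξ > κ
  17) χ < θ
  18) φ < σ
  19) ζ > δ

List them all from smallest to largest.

Each adjacent pair is fixed by a given relation: φ < ω; ω < λ; λ < δ; δ < χ; χ < κ; κ < ξ; ξ < σ; σ < τ; τ < ν; ν < ζ; ζ < θ. Chaining them end to end gives the full order.

φ < ω < λ < δ < χ < κ < ξ < σ < τ < ν < ζ < θ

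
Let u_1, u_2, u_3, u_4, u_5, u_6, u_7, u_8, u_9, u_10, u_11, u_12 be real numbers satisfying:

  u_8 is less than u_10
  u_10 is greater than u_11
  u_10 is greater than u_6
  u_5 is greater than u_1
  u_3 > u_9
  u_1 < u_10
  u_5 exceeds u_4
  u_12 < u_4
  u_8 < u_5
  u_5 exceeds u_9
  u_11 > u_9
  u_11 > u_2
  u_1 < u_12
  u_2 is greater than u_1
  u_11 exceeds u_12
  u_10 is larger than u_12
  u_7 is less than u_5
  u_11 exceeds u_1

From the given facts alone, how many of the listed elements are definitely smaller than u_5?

The elements the relations force below u_5 are u_1, u_8, u_12, u_4, u_7, u_9 — no chain reaches any other.
That is 6.

6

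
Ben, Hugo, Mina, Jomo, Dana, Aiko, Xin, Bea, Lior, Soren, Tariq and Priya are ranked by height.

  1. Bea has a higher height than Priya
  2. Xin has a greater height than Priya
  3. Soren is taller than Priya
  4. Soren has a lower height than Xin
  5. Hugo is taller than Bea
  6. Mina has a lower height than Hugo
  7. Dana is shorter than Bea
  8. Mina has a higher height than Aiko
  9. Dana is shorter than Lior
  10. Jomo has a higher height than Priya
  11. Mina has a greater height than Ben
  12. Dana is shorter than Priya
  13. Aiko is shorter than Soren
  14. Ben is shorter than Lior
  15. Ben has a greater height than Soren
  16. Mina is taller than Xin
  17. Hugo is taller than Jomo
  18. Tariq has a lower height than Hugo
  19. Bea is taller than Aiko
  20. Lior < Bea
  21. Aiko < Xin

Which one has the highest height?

Chaining downward from Hugo: directly below it, Tariq, Bea, Jomo, Mina; then Aiko, Dana, Priya, Ben, Lior, Xin; then Soren.
That covers every other element, and nothing is given above Hugo, so Hugo is the highest height.

Hugo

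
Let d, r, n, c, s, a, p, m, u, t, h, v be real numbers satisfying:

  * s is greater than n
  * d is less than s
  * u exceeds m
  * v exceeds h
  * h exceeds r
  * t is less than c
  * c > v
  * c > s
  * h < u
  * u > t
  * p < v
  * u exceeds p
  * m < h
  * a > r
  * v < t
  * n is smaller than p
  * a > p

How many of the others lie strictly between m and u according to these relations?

Chaining upward from m reaches: h, v, t, c.
Chaining downward from u reaches: r, h, n, p, v, t.
Strictly between m and u are those in both lists: h, v, t — 3 elements.

3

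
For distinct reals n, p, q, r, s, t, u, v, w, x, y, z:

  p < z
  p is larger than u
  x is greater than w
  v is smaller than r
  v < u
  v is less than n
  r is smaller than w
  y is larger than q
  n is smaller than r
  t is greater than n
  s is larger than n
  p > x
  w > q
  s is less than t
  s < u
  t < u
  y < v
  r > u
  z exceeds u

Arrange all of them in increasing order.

The consecutive links are each given: q < y; y < v; v < n; n < s; s < t; t < u; u < r; r < w; w < x; x < p; p < z.

q < y < v < n < s < t < u < r < w < x < p < z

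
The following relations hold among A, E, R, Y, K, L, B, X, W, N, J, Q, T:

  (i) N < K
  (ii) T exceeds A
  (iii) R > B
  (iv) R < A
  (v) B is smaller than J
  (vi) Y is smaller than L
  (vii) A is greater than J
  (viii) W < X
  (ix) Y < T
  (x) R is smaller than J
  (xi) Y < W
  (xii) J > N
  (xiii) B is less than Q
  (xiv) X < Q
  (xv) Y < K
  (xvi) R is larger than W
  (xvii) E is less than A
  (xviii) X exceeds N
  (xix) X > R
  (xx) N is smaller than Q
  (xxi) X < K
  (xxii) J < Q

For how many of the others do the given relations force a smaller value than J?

The elements the relations force below J are Y, W, N, B, R — no chain reaches any other.
That is 5.

5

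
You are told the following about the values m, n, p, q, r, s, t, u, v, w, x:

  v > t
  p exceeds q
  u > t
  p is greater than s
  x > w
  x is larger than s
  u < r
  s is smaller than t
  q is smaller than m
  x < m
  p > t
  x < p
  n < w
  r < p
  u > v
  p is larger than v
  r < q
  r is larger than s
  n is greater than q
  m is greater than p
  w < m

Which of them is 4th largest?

Chaining the given pairs: s < t < v < u < r < q < n < w < x < p < m.
Counting 4 from the largest end gives w.

w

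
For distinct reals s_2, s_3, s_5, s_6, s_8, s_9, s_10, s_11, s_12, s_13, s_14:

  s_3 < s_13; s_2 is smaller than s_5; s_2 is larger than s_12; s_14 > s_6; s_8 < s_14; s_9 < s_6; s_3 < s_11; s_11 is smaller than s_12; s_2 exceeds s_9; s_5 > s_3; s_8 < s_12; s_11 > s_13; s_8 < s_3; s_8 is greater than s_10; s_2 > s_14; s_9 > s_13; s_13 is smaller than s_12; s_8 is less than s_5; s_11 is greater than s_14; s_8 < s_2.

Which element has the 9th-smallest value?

s_12

The consecutive relations fix a unique order: s_10 < s_8 < s_3 < s_13 < s_9 < s_6 < s_14 < s_11 < s_12 < s_2 < s_5.
The 9th smallest is s_12.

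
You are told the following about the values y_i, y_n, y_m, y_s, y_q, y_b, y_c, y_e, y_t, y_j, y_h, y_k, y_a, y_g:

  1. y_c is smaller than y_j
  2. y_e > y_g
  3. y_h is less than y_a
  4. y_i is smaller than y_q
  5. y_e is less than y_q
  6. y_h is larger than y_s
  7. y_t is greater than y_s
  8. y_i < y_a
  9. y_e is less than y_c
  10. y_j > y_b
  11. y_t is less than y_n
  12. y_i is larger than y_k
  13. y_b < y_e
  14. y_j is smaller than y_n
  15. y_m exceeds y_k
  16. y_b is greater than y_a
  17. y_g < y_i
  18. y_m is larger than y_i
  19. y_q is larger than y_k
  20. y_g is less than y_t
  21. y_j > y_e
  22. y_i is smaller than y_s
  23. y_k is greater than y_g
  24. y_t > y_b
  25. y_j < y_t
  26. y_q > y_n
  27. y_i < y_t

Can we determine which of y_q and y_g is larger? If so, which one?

Following the relations from y_g: y_g < y_k < y_i < y_s < y_h < y_a < y_b < y_e < y_c < y_j < y_n < y_q.
So y_q is larger.

y_q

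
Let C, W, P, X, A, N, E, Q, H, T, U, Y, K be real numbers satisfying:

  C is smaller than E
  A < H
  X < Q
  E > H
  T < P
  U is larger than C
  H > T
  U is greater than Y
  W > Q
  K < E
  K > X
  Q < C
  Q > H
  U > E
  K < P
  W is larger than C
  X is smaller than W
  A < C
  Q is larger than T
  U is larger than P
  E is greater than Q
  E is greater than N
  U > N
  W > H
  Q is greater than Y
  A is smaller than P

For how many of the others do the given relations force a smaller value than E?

9

The elements the relations force below E are T, X, N, A, Y, H, Q, C, K — no chain reaches any other.
That is 9.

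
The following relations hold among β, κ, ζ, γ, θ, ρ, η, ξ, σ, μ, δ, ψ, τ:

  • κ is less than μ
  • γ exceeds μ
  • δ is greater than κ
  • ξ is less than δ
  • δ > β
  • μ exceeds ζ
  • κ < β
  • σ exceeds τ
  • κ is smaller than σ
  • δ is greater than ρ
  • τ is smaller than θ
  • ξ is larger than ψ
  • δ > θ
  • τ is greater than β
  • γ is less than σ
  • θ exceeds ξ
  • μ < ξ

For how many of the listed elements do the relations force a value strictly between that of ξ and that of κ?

1

The relations place κ below ξ. An element lies strictly between them when it is forced above κ and also forced below ξ.
Above κ: {β, μ, τ, γ, σ, θ, δ}. Below ξ: {ζ, ψ, μ}.
Intersection: {μ} — 1.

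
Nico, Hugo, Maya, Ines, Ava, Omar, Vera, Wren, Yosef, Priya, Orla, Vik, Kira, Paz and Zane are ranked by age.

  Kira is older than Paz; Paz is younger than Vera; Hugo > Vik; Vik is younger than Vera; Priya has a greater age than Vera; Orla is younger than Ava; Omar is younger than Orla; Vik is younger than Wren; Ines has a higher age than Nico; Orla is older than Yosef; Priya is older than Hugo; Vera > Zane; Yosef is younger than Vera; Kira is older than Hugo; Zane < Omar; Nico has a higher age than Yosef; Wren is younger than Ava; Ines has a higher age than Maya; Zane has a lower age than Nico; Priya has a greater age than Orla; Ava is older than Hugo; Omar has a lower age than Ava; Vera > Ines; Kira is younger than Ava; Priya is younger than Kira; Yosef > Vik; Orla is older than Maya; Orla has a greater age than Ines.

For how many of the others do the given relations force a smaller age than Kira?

From Kira the given relations immediately reach Hugo, Paz, Priya.
From those, Vik, Vera, Orla — 6 in total.
From those, Zane, Yosef, Maya, Omar, Ines — 11 in total.
From those, Nico — 12 in total.
Nothing else is reachable below Kira; 12 in all.

12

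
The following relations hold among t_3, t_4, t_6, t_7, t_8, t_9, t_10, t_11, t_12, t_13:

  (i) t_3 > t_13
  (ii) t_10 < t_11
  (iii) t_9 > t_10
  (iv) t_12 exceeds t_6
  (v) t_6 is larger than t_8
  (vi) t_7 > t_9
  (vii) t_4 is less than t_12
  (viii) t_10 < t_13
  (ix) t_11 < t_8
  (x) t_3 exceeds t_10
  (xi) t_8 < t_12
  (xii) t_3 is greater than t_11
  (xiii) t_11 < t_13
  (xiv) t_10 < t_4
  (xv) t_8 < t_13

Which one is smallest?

Chaining upward from t_10: directly above it, t_9, t_4, t_11, t_13, t_3; then t_8, t_7, t_12; then t_6.
That covers every other element, and nothing is given below t_10, so t_10 is the smallest.

t_10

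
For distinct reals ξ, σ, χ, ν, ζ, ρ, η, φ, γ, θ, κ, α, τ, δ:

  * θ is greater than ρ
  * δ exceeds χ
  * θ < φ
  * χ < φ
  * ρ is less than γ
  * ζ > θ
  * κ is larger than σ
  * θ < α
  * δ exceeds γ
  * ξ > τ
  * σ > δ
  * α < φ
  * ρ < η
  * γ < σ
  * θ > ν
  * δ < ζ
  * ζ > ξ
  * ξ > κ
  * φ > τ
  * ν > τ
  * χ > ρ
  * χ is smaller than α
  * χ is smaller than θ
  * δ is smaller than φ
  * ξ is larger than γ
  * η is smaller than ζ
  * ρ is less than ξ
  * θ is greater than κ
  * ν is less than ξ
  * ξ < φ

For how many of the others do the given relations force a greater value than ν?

Directly above ν: ξ, θ.
One step further: α, ζ, φ (5 so far).
Nothing else is reachable above ν; 5 in all.

5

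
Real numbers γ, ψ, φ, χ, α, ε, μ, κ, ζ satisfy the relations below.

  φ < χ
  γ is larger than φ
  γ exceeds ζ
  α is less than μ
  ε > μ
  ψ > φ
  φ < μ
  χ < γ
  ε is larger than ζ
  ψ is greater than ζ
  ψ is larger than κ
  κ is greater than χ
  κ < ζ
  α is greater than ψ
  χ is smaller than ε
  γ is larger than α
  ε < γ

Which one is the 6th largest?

ζ

Piecing the relations together gives one ordering: φ < χ < κ < ζ < ψ < α < μ < ε < γ.
The 6th largest is ζ.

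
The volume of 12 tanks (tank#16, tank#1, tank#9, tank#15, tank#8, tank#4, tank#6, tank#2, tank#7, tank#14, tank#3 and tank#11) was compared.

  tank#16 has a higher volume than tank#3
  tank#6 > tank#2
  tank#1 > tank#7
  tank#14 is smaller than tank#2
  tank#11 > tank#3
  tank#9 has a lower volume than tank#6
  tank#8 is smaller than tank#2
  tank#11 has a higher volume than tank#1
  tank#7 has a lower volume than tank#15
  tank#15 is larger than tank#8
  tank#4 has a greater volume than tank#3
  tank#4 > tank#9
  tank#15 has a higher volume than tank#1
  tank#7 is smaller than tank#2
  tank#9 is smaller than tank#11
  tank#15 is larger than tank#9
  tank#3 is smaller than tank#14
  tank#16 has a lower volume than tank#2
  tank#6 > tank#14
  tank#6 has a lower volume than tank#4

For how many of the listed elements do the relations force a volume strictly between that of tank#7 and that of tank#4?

Chaining upward from tank#7 reaches: tank#2, tank#6, tank#1, tank#11, tank#15.
Chaining downward from tank#4 reaches: tank#8, tank#9, tank#3, tank#16, tank#14, tank#2, tank#6.
Strictly between tank#7 and tank#4 are those in both lists: tank#2, tank#6 — 2 elements.

2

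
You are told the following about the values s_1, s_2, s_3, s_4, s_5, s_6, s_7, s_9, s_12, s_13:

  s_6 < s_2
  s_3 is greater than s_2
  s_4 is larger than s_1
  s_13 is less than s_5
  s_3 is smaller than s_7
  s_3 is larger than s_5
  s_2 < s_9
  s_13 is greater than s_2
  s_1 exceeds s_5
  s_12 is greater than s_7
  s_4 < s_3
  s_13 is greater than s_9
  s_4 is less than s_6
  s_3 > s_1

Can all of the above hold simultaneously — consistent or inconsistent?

inconsistent

We have s_5 < s_1 stated directly, yet also s_1 < s_4 < s_6 < s_2 < s_9 < s_13 < s_5 by chaining the others — so s_1 < s_5. Contradiction.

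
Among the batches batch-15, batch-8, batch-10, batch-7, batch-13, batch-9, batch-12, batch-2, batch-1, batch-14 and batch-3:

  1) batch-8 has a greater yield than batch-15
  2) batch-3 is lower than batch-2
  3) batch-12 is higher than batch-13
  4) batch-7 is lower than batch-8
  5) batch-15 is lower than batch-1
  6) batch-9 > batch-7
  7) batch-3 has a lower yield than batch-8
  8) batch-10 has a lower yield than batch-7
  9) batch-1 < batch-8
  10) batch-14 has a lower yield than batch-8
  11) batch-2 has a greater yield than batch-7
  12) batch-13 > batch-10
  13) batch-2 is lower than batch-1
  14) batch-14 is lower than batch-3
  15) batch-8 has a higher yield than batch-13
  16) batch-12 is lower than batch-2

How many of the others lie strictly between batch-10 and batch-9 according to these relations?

1

The relations place batch-10 below batch-9. An element lies strictly between them when it is forced above batch-10 and also forced below batch-9.
Above batch-10: {batch-13, batch-12, batch-7, batch-2, batch-1, batch-8}. Below batch-9: {batch-7}.
Intersection: {batch-7} — 1.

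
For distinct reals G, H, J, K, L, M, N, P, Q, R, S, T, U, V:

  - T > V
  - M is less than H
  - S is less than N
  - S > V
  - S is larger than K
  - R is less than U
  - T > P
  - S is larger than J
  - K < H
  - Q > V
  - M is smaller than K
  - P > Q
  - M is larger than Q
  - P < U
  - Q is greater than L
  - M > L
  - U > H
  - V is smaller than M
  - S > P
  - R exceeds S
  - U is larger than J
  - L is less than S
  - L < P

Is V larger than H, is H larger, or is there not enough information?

H

Link the given pairs in sequence: V < Q; Q < M; M < K; K < H.
Chaining these gives V < Q < M < K < H.
So H is larger.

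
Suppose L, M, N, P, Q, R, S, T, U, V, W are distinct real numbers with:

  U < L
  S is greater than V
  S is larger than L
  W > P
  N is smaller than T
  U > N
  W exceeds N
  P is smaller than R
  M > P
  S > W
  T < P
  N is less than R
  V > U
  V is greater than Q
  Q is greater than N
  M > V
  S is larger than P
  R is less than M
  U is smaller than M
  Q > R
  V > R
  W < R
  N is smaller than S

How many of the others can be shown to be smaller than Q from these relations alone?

5

Directly below Q: N, R.
One step further: P, W (4 so far).
One step further: T (5 so far).
Nothing else is reachable below Q; 5 in all.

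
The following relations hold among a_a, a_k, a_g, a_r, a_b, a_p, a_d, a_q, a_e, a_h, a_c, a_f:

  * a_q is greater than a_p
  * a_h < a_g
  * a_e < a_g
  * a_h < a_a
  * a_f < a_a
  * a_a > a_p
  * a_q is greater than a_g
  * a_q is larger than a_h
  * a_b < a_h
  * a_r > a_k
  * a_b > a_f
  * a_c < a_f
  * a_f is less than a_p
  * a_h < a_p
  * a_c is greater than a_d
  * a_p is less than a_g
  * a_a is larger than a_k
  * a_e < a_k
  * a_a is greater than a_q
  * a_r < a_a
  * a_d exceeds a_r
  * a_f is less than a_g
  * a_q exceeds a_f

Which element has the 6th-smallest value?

a_f

The consecutive relations fix a unique order: a_e < a_k < a_r < a_d < a_c < a_f < a_b < a_h < a_p < a_g < a_q < a_a.
Counting 6 from the smallest end gives a_f.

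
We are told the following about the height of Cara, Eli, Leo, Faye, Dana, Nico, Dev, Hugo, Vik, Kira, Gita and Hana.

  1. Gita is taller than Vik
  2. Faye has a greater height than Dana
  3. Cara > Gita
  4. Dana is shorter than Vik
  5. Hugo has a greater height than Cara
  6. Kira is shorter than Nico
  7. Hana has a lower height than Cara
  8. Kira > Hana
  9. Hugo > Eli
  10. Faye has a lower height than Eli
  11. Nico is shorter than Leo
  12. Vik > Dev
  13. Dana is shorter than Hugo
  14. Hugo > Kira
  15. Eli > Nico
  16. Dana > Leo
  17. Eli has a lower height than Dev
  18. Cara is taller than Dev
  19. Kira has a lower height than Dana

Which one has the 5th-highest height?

Dev

Piecing the relations together gives one ordering: Hana < Kira < Nico < Leo < Dana < Faye < Eli < Dev < Vik < Gita < Cara < Hugo.
Counting 5 from the largest end gives Dev.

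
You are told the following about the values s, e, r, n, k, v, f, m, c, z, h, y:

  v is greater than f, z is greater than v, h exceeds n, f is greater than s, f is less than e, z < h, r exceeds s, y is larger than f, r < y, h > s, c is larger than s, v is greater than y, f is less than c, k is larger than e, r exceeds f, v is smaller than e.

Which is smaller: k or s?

s

s < f and f < r give s < r.
Then r < y extends the chain to y.
With y < v: s < f < r < y < v.
With v < e: s < f < r < y < v < e.
Then e < k extends the chain to k.
So s < k; s is the smaller of the two.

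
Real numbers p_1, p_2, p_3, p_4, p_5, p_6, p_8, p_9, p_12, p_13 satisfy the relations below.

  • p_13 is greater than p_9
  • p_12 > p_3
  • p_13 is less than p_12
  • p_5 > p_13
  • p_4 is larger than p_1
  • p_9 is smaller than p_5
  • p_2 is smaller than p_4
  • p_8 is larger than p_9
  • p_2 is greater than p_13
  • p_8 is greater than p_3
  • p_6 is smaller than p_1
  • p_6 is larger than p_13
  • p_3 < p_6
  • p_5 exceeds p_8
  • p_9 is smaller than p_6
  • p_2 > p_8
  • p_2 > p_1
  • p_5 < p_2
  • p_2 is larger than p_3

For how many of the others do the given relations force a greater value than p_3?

7

Directly above p_3: p_8, p_6, p_12, p_2.
One step further: p_5, p_1, p_4 (7 so far).
No other element is forced above p_3 by the given relations, so the count is 7.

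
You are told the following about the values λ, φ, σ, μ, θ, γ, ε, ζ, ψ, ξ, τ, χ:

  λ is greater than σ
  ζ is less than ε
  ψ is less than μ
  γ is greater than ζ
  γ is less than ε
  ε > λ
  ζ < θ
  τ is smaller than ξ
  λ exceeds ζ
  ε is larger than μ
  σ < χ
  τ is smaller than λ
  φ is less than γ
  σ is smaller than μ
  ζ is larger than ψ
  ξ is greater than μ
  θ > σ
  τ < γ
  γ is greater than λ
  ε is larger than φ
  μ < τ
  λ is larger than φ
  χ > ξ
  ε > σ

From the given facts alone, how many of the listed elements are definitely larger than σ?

Directly above σ: μ, λ, ε, θ, χ.
One step further: τ, γ, ξ (8 so far).
No other element is forced above σ by the given relations, so the count is 8.

8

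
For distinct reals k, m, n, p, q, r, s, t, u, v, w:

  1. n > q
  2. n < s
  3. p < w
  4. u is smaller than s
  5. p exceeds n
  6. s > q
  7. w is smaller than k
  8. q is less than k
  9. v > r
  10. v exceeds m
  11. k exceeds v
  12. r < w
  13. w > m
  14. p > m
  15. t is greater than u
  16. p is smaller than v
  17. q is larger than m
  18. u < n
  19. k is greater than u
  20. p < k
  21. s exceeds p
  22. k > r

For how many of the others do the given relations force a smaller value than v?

Directly below v: m, p, r.
One step further: n (4 so far).
One step further: q, u (6 so far).
No other element is forced below v by the given relations, so the count is 6.

6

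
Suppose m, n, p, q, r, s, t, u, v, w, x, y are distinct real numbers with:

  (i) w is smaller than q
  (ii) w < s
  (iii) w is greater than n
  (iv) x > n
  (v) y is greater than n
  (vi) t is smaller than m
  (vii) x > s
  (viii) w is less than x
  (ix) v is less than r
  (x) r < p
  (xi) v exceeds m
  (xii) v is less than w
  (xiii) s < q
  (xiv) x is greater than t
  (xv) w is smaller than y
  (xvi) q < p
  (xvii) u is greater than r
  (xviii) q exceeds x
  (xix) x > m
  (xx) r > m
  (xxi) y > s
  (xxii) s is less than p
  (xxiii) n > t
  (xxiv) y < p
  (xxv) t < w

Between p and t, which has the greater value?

t < m < v < w < s < x < q < p, by transitivity through m, v, w, s, x, q.
So t < p; p is the larger of the two.

p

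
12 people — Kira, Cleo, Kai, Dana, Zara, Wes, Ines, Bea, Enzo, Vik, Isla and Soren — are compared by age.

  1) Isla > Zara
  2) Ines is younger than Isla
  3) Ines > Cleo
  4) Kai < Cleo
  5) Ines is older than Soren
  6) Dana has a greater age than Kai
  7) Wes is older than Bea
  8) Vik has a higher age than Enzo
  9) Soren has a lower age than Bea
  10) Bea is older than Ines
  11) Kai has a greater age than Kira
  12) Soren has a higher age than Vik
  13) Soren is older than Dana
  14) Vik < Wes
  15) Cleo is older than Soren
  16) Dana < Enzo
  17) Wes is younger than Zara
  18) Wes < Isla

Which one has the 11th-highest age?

Chaining the given pairs: Kira < Kai < Dana < Enzo < Vik < Soren < Cleo < Ines < Bea < Wes < Zara < Isla.
The 11th largest is Kai.

Kai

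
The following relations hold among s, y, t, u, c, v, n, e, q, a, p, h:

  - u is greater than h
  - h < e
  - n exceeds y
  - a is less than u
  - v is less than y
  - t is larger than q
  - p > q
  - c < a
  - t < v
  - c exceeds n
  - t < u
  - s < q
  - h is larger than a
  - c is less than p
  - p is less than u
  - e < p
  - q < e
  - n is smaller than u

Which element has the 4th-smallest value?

Piecing the relations together gives one ordering: s < q < t < v < y < n < c < a < h < e < p < u.
Counting 4 from the smallest end gives v.

v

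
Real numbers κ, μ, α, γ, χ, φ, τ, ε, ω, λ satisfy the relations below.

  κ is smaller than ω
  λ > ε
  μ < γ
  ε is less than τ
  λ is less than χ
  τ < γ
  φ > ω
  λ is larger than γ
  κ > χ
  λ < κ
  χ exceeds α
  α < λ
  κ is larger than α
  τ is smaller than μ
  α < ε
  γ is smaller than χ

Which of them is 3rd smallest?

Chaining the given pairs: α < ε < τ < μ < γ < λ < χ < κ < ω < φ.
The 3rd smallest is τ.

τ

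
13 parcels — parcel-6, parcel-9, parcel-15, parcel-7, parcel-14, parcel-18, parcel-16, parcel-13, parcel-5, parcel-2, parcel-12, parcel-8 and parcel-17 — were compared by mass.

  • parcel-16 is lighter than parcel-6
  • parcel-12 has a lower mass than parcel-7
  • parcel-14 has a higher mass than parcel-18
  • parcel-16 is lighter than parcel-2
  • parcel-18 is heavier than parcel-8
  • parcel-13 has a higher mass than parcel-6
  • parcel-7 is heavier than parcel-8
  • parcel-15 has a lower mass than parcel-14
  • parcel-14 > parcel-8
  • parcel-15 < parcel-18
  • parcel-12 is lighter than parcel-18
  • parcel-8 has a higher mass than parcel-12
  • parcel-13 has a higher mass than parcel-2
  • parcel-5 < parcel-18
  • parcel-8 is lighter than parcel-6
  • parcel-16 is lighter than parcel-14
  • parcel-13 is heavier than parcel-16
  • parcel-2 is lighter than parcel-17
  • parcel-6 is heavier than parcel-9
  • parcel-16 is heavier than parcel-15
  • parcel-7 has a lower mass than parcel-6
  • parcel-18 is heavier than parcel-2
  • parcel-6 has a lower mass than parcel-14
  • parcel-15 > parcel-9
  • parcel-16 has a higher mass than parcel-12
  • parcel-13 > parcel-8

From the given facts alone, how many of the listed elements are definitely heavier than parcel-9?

Directly above parcel-9: parcel-15, parcel-6.
One step further: parcel-16, parcel-18, parcel-14, parcel-13 (6 so far).
One step further: parcel-2 (7 so far).
One step further: parcel-17 (8 so far).
Nothing else is reachable above parcel-9; 8 in all.

8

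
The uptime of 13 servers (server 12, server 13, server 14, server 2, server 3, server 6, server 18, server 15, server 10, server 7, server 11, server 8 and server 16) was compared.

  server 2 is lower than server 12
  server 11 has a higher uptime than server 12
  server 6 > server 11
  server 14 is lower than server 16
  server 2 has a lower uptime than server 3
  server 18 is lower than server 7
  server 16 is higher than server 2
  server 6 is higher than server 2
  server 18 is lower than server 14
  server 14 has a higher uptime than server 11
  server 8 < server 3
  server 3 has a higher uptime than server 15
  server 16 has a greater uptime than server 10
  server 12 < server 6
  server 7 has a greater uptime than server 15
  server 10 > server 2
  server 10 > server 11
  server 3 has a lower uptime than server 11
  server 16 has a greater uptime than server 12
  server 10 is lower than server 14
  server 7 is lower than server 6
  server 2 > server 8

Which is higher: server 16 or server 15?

server 16

server 15 < server 3 < server 11 < server 10 < server 14 < server 16, by transitivity through server 3, server 11, server 10, server 14.
So server 15 < server 16; server 16 is the higher of the two.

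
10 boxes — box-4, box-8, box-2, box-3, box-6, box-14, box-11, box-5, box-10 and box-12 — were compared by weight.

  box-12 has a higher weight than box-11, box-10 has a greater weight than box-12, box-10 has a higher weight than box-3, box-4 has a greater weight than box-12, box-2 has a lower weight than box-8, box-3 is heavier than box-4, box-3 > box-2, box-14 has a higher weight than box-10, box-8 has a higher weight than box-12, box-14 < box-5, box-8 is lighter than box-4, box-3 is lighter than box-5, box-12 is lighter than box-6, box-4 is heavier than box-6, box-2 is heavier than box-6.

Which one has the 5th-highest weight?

box-4

Chaining the given pairs: box-11 < box-12 < box-6 < box-2 < box-8 < box-4 < box-3 < box-10 < box-14 < box-5.
Counting 5 from the largest end gives box-4.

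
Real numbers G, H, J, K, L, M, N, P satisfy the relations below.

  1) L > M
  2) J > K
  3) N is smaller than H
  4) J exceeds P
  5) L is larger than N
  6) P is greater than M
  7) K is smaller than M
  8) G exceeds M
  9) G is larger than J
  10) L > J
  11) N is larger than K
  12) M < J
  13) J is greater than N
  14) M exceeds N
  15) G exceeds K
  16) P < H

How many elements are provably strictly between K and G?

4

Chaining upward from K reaches: N, M, P, J, H, L.
Chaining downward from G reaches: N, M, P, J.
Strictly between K and G are those in both lists: N, M, P, J — 4 elements.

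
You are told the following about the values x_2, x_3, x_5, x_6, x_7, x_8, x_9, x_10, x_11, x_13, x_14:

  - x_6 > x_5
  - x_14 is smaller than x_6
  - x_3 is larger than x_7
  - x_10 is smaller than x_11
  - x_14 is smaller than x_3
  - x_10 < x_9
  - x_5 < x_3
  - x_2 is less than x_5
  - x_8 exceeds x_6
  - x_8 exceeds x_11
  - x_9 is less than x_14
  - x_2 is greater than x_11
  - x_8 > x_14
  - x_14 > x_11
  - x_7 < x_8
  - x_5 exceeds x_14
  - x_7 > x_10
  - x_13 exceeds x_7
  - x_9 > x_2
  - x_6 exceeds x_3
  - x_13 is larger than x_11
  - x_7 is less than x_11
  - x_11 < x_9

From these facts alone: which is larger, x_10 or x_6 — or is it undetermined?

x_6

Link the given pairs in sequence: x_10 < x_7; x_7 < x_11; x_11 < x_2; x_2 < x_9; x_9 < x_14; x_14 < x_5; x_5 < x_3; x_3 < x_6.
Chaining these gives x_10 < x_7 < x_11 < x_2 < x_9 < x_14 < x_5 < x_3 < x_6.
So x_6 is larger.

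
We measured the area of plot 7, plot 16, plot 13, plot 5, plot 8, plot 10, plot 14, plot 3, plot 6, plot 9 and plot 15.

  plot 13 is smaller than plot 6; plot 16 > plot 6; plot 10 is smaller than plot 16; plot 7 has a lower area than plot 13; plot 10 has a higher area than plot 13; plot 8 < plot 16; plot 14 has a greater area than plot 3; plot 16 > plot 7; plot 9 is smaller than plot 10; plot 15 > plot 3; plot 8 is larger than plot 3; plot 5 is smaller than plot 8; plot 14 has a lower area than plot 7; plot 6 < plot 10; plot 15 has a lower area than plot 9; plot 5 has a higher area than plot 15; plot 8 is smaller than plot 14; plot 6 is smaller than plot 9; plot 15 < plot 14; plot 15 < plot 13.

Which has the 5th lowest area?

plot 14

Piecing the relations together gives one ordering: plot 3 < plot 15 < plot 5 < plot 8 < plot 14 < plot 7 < plot 13 < plot 6 < plot 9 < plot 10 < plot 16.
The 5th smallest is plot 14.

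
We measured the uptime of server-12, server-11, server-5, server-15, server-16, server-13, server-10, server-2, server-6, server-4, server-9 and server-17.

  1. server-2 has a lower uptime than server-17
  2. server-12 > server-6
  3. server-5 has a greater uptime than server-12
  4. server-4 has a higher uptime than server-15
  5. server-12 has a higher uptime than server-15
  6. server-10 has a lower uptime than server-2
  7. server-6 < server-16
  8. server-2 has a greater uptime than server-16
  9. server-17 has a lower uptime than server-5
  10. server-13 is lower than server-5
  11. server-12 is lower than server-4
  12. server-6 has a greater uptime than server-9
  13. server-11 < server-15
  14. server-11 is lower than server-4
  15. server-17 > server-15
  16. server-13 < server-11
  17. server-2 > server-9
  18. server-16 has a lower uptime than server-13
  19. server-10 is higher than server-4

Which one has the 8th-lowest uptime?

server-4

Piecing the relations together gives one ordering: server-9 < server-6 < server-16 < server-13 < server-11 < server-15 < server-12 < server-4 < server-10 < server-2 < server-17 < server-5.
The 8th smallest is server-4.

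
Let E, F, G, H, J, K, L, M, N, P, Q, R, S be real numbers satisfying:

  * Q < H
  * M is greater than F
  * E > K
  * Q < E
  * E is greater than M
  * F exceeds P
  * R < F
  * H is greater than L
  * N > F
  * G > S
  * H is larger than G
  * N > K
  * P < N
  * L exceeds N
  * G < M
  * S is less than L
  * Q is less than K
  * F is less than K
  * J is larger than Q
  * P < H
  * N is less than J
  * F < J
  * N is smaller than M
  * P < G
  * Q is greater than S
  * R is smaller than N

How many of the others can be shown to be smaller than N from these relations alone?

Directly below N: R, P, F, K.
One step further: Q (5 so far).
One step further: S (6 so far).
Nothing else is reachable below N; 6 in all.

6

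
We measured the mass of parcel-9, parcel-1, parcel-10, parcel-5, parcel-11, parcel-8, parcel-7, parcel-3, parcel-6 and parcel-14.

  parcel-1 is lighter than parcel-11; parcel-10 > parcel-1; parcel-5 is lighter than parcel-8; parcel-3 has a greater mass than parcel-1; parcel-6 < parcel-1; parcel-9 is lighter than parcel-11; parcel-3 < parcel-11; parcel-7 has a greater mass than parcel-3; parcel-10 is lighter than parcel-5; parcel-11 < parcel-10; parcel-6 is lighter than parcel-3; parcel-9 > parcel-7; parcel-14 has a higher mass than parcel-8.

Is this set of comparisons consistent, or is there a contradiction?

consistent

The single ordering parcel-6 < parcel-1 < parcel-3 < parcel-7 < parcel-9 < parcel-11 < parcel-10 < parcel-5 < parcel-8 < parcel-14 satisfies every listed relation, so no contradiction arises.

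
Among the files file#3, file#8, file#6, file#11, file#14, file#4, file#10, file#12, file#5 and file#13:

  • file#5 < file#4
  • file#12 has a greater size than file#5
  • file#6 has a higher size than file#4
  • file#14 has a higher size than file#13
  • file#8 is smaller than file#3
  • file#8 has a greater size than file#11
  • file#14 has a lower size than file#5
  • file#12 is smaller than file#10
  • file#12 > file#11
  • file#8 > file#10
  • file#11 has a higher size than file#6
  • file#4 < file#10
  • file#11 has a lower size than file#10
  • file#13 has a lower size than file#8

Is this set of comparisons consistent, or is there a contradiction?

consistent

Every relation is compatible with file#13 < file#14 < file#5 < file#4 < file#6 < file#11 < file#12 < file#10 < file#8 < file#3; the set is consistent.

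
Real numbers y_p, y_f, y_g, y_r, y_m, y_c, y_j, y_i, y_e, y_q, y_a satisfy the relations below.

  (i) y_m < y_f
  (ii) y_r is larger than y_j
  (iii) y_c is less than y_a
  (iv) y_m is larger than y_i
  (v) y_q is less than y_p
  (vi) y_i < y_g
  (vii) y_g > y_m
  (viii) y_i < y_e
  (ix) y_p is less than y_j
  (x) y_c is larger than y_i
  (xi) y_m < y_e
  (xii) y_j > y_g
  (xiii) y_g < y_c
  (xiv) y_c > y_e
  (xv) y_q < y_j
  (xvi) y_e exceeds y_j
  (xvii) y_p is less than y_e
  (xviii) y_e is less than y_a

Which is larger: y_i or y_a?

Link the given pairs in sequence: y_i < y_g; y_g < y_j; y_j < y_e; y_e < y_c; y_c < y_a.
Together: y_i < y_g < y_j < y_e < y_c < y_a.
So y_i < y_a; y_a is the larger of the two.

y_a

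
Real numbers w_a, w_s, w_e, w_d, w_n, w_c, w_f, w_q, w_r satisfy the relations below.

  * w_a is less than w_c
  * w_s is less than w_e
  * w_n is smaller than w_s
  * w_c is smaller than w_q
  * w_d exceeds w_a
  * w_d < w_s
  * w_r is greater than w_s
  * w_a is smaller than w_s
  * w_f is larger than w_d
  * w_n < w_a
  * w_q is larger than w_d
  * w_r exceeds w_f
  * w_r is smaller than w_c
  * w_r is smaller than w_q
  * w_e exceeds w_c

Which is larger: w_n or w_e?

Following the relations from w_n: w_n < w_a < w_d < w_s < w_r < w_c < w_e.
So w_n < w_e; w_e is the larger of the two.

w_e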